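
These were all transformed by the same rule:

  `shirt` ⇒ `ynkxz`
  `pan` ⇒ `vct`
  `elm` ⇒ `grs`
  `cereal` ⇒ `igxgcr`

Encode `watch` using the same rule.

The shift depends on letter class: consonant s→y is +6, but vowel i→k is +2. Vowels shift forward by 2 and consonants shift forward by 6.
Applying it to watch: w(cons)+6=c, a(vowel)+2=c, t(cons)+6=z, c(cons)+6=i, h(cons)+6=n.

cczin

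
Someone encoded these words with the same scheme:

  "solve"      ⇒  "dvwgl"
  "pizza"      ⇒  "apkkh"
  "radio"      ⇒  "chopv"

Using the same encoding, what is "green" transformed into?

Vowels shift forward by 7 and consonants shift forward by 11.
On green: g(cons)+11=r, r(cons)+11=c, e(vowel)+7=l, e(vowel)+7=l, n(cons)+11=y.

rclly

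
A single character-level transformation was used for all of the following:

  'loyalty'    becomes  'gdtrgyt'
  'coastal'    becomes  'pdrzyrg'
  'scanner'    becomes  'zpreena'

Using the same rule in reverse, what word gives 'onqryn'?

debate

Each letter's alphabet position (a=0..z=25) is mapped through 25·x+17 mod 26 — an affine cipher.
Reversing it on onqryn: o(14)→25·(14−17)≡3=d; n(13)→25·(13−17)≡4=e; q(16)→25·(16−17)≡1=b; r(17)→25·(17−17)≡0=a; y(24)→25·(24−17)≡19=t; n(13)→25·(13−17)≡4=e (all mod 26).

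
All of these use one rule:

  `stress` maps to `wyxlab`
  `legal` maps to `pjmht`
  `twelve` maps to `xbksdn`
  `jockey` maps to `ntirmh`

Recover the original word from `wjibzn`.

secure

In stress: s→w is +4, t→y is +5, r→x is +6, e→l is +7 — the shift increases by 1 each position. Letter i (0-indexed) is shifted by i+4, so successive shifts are 4, 5, 6, ….
Reversing it on wjibzn: w−4=s, j−5=e, i−6=c, b−7=u, z−8=r, n−9=e.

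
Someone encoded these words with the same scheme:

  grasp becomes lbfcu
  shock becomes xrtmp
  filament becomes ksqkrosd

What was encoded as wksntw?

random

Shifts by position in grasp: pos 0: g→l (+5), pos 1: r→b (+10), pos 2: a→f (+5), pos 3: s→c (+10) — repeating every 2. It's a Vigenère-style cipher with numeric key [5,10]: position i shifts by key[i mod 2].
Decoding wksntw: w−5=r, k−10=a, s−5=n, n−10=d, t−5=o, w−10=m.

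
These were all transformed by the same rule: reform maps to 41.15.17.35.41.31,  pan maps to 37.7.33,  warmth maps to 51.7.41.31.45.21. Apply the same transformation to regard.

41.15.19.7.41.13

r(#18)→41 and e(#5)→15: differences scale by 2, so n = 2·pos + 5. With a=1..z=26, the number is 2·pos + 5.
For regard: r=18→41, e=5→15, g=7→19, a=1→7, r=18→41, d=4→13.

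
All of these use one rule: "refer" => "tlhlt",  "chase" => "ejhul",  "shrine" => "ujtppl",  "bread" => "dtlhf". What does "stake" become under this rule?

uvhml

The shift depends on letter class: consonant r→t is +2, but vowel e→l is +7. Two shifts are in play — +7 for a/e/i/o/u, +2 for every other letter.
On stake: s(cons)+2=u, t(cons)+2=v, a(vowel)+7=h, k(cons)+2=m, e(vowel)+7=l.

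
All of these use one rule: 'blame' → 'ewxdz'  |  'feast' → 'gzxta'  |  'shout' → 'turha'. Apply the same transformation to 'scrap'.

b(1)→e(4) and l(11)→w(22) fit y≡7x+23 (mod 26); the inverse of 7 mod 26 is 15. This is an affine cipher: with a=0,…,z=25, each position x becomes (7x+23) mod 26.
For scrap: s(18)→7·18+23≡19=t; c(2)→7·2+23≡11=l; r(17)→7·17+23≡12=m; a(0)→7·0+23≡23=x; p(15)→7·15+23≡24=y (all mod 26).

tlmxy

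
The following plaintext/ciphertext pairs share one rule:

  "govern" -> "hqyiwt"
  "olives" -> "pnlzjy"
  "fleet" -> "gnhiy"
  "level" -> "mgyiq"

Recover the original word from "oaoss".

nylon

In govern: g→h is +1, o→q is +2, v→y is +3, e→i is +4 — the shift increases by 1 each position. Each letter shifts forward by (position + 1), i.e. 1, 2, 3, … — the shift grows by one for each successive letter.
Reversing it on oaoss: o−1=n, a−2=y, o−3=l, s−4=o, s−5=n.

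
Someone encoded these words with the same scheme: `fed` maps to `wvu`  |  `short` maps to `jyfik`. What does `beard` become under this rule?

svriu

Every letter moves 17 places later in the alphabet, wrapping around z→a.
On beard: b+17=s, e+17=v, a+17=r, r+17=i, d+17=u.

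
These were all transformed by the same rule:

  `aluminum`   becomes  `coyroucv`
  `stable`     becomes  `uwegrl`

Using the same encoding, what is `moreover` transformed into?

Each letter shifts forward by (position + 2), i.e. 2, 3, 4, … — the shift grows by one for each successive letter.
On moreover: m+2=o, o+3=r, r+4=v, e+5=j, o+6=u, v+7=c, e+8=m, r+9=a.

orvjucma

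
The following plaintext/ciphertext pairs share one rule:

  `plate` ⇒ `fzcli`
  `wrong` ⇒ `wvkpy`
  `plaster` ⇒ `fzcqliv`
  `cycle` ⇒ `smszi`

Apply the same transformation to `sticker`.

qloseiv

p(15)→f(5) and l(11)→z(25) fit y≡21x+2 (mod 26); the inverse of 21 mod 26 is 5. This is an affine cipher: with a=0,…,z=25, each position x becomes (21x+2) mod 26.
For sticker: s(18)→21·18+2≡16=q; t(19)→21·19+2≡11=l; i(8)→21·8+2≡14=o; c(2)→21·2+2≡18=s; k(10)→21·10+2≡4=e; e(4)→21·4+2≡8=i; r(17)→21·17+2≡21=v (all mod 26).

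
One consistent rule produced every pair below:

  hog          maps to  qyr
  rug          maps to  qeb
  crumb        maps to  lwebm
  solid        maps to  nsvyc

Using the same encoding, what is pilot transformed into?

The word is reversed, then every letter is shifted forward by 10.
Applying it to pilot: reverse → tolip; then shift: t+10=d, o+10=y, l+10=v, i+10=s, p+10=z.

dyvsz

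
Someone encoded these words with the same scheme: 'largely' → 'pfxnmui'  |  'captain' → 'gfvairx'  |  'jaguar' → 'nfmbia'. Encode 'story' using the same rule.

In largely: l→p is +4, a→f is +5, r→x is +6, g→n is +7 — the shift increases by 1 each position. The shift increases by 1 at each position, starting from +4: 4, 5, 6, ….
For story: s+4=w, t+5=y, o+6=u, r+7=y, y+8=g.

wyuyg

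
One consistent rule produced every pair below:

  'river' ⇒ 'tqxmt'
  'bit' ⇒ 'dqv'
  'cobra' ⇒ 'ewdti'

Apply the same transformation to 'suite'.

ucqvm

The shift depends on letter class: consonant r→t is +2, but vowel i→q is +8. Vowels shift forward by 8 and consonants shift forward by 2.
On suite: s(cons)+2=u, u(vowel)+8=c, i(vowel)+8=q, t(cons)+2=v, e(vowel)+8=m.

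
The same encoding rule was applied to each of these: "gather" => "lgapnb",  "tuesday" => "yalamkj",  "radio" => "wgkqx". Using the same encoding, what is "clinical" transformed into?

In gather: g→l is +5, a→g is +6, t→a is +7, h→p is +8 — the shift increases by 1 each position. Letter i (0-indexed) is shifted by i+5, so successive shifts are 5, 6, 7, ….
Applying it to clinical: c+5=h, l+6=r, i+7=p, n+8=v, i+9=r, c+10=m, a+11=l, l+12=x.

hrpvrmlx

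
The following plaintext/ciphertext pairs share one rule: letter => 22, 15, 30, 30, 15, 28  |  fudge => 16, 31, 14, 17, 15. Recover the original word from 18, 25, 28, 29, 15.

Letters become their 1-based position plus 10 (so a→11, b→12, …).
Reversing it on 18, 25, 28, 29, 15: 18→(18−10)÷1=8=h, 25→(25−10)÷1=15=o, 28→(28−10)÷1=18=r, 29→(29−10)÷1=19=s, 15→(15−10)÷1=5=e.

horse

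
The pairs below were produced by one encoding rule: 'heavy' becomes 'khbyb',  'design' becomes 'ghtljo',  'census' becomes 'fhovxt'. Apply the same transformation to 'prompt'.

suppsu

A repeating key of period 3 is used — shifts +3, +3, +1 over and over.
For prompt: p+3=s, r+3=u, o+1=p, m+3=p, p+3=s, t+1=u.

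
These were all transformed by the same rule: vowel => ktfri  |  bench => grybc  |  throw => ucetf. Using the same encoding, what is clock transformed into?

v(21)→k(10) and o(14)→t(19) fit y≡21x+11 (mod 26); the inverse of 21 mod 26 is 5. Each letter's alphabet position (a=0..z=25) is mapped through 21·x+11 mod 26 — an affine cipher.
On clock: c(2)→21·2+11≡1=b; l(11)→21·11+11≡8=i; o(14)→21·14+11≡19=t; c(2)→21·2+11≡1=b; k(10)→21·10+11≡13=n (all mod 26).

bitbn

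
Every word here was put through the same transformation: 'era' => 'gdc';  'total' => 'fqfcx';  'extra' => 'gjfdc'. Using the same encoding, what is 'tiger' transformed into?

fksgd

The shift depends on letter class: consonant r→d is +12, but vowel e→g is +2. Vowels shift forward by 2 and consonants shift forward by 12.
For tiger: t(cons)+12=f, i(vowel)+2=k, g(cons)+12=s, e(vowel)+2=g, r(cons)+12=d.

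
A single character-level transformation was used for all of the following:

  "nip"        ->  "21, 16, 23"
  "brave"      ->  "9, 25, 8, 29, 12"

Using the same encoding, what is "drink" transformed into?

n is letter #14 and maps to 21: an offset of 7. Letters become their 1-based position plus 7 (so a→8, b→9, …).
Applying it to drink: d=4→11, r=18→25, i=9→16, n=14→21, k=11→18.

11, 25, 16, 21, 18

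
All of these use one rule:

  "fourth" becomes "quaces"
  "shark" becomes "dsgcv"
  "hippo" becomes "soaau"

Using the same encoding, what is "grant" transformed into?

The shift depends on letter class: consonant f→q is +11, but vowel o→u is +6. Vowels shift forward by 6 and consonants shift forward by 11.
For grant: g(cons)+11=r, r(cons)+11=c, a(vowel)+6=g, n(cons)+11=y, t(cons)+11=e.

rcgye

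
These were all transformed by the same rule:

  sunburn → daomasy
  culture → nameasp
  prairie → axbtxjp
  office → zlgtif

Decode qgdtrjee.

The shifts repeat in a cycle of length 3: positions 0,1,… shift by +11, +6, +1, then the pattern repeats.
Undoing it on qgdtrjee: q−11=f, g−6=a, d−1=c, t−11=i, r−6=l, j−1=i, e−11=t, e−6=y.

facility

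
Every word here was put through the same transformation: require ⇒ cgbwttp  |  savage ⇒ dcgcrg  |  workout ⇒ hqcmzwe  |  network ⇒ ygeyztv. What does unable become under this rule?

fpldwg

Shifts by position in require: pos 0: r→c (+11), pos 1: e→g (+2), pos 2: q→b (+11), pos 3: u→w (+2) — repeating every 2. It's a Vigenère-style cipher with numeric key [11,2]: position i shifts by key[i mod 2].
Applying it to unable: u+11=f, n+2=p, a+11=l, b+2=d, l+11=w, e+2=g.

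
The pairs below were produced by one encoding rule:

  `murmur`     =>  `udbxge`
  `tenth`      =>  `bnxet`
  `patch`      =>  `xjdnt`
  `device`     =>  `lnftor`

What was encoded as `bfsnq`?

twice

In murmur: m→u is +8, u→d is +9, r→b is +10, m→x is +11 — the shift increases by 1 each position. Letter i (0-indexed) is shifted by i+8, so successive shifts are 8, 9, 10, ….
Decoding bfsnq: b−8=t, f−9=w, s−10=i, n−11=c, q−12=e.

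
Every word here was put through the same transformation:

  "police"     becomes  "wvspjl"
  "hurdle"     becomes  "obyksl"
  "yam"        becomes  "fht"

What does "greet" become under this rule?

nylla

Compare letters: p→w is +7, o→v is +7, l→s is +7 — a constant shift. It's a constant shift of +7 (ROT7).
On greet: g+7=n, r+7=y, e+7=l, e+7=l, t+7=a.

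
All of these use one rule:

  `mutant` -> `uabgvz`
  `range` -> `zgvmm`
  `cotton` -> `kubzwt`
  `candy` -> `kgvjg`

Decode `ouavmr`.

gospel

Shifts by position in mutant: pos 0: m→u (+8), pos 1: u→a (+6), pos 2: t→b (+8), pos 3: a→g (+6) — repeating every 2. It's a Vigenère-style cipher with numeric key [8,6]: position i shifts by key[i mod 2].
Reversing it on ouavmr: o−8=g, u−6=o, a−8=s, v−6=p, m−8=e, r−6=l.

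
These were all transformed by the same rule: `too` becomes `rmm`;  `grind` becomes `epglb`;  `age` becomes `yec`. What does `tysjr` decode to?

vault

Each letter is shifted forward by 24 in the alphabet (a Caesar shift of +24).
Undoing it on tysjr: t−24=v, y−24=a, s−24=u, j−24=l, r−24=t.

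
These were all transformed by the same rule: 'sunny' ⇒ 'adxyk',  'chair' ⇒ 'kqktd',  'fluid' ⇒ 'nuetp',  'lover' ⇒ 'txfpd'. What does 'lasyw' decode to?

drink

In sunny: s→a is +8, u→d is +9, n→x is +10, n→y is +11 — the shift increases by 1 each position. Each letter shifts forward by (position + 8), i.e. 8, 9, 10, … — the shift grows by one for each successive letter.
Decoding lasyw: l−8=d, a−9=r, s−10=i, y−11=n, w−12=k.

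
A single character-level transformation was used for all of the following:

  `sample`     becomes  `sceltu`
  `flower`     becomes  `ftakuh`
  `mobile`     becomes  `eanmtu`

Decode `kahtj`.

world

s(18)→s(18) and a(0)→c(2) fit y≡11x+2 (mod 26); the inverse of 11 mod 26 is 19. Treating letters as 0–25, the rule is x ↦ 11x + 2 (mod 26).
Reversing it on kahtj: k(10)→19·(10−2)≡22=w; a(0)→19·(0−2)≡14=o; h(7)→19·(7−2)≡17=r; t(19)→19·(19−2)≡11=l; j(9)→19·(9−2)≡3=d (all mod 26).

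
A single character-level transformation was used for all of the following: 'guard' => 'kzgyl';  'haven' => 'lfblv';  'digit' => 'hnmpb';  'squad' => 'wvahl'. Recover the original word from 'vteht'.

royal

In guard: g→k is +4, u→z is +5, a→g is +6, r→y is +7 — the shift increases by 1 each position. Each letter shifts forward by (position + 4), i.e. 4, 5, 6, … — the shift grows by one for each successive letter.
Decoding vteht: v−4=r, t−5=o, e−6=y, h−7=a, t−8=l.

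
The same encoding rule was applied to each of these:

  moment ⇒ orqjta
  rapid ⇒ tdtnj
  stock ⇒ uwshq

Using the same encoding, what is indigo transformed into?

In moment: m→o is +2, o→r is +3, m→q is +4, e→j is +5 — the shift increases by 1 each position. The shift increases by 1 at each position, starting from +2: 2, 3, 4, ….
On indigo: i+2=k, n+3=q, d+4=h, i+5=n, g+6=m, o+7=v.

kqhnmv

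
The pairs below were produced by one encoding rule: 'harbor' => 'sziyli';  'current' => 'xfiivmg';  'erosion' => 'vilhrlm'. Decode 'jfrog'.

Each pair mirrors across the alphabet (h↔s, a↔z, r↔i): positions sum to 25. Letters are reflected about the middle of the alphabet (position → 25−position): Atbash.
Undoing it on jfrog: j↔q, f↔u, r↔i, o↔l, g↔t.

quilt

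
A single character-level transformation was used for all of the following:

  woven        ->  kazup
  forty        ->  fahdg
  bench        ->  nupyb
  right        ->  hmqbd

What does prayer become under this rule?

lhcguh

Each letter's alphabet position (a=0..z=25) is mapped through 11·x+2 mod 26 — an affine cipher.
On prayer: p(15)→11·15+2≡11=l; r(17)→11·17+2≡7=h; a(0)→11·0+2≡2=c; y(24)→11·24+2≡6=g; e(4)→11·4+2≡20=u; r(17)→11·17+2≡7=h (all mod 26).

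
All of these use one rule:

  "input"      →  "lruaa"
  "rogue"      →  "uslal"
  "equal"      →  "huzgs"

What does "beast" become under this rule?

In input: i→l is +3, n→r is +4, p→u is +5, u→a is +6 — the shift increases by 1 each position. Each letter shifts forward by (position + 3), i.e. 3, 4, 5, … — the shift grows by one for each successive letter.
For beast: b+3=e, e+4=i, a+5=f, s+6=y, t+7=a.

eifya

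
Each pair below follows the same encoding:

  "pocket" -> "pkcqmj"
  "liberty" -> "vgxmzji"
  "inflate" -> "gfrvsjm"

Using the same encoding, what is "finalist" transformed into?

rgfsvgej

Treating letters as 0–25, the rule is x ↦ 5x + 18 (mod 26).
On finalist: f(5)→5·5+18≡17=r; i(8)→5·8+18≡6=g; n(13)→5·13+18≡5=f; a(0)→5·0+18≡18=s; l(11)→5·11+18≡21=v; i(8)→5·8+18≡6=g; s(18)→5·18+18≡4=e; t(19)→5·19+18≡9=j (all mod 26).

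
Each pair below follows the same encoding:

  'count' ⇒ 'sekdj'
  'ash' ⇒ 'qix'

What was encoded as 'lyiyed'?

Compare letters: c→s is +16, o→e is +16, u→k is +16 — a constant shift. Each letter is shifted forward by 16 in the alphabet (a Caesar shift of +16).
Reversing it on lyiyed: l−16=v, y−16=i, i−16=s, y−16=i, e−16=o, d−16=n.

vision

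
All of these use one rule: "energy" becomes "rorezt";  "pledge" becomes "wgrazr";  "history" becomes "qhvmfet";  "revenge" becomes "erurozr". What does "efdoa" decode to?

round

e(4)→r(17) and n(13)→o(14) fit y≡17x+1 (mod 26); the inverse of 17 mod 26 is 23. This is an affine cipher: with a=0,…,z=25, each position x becomes (17x+1) mod 26.
Decoding efdoa: e(4)→23·(4−1)≡17=r; f(5)→23·(5−1)≡14=o; d(3)→23·(3−1)≡20=u; o(14)→23·(14−1)≡13=n; a(0)→23·(0−1)≡3=d (all mod 26).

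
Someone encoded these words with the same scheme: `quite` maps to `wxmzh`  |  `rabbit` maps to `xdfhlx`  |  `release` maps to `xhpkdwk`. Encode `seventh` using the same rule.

yhzkqxn

Shifts by position in quite: pos 0: q→w (+6), pos 1: u→x (+3), pos 2: i→m (+4), pos 3: t→z (+6), pos 4: e→h (+3) — repeating every 3. The shifts repeat in a cycle of length 3: positions 0,1,… shift by +6, +3, +4, then the pattern repeats.
On seventh: s+6=y, e+3=h, v+4=z, e+6=k, n+3=q, t+4=x, h+6=n.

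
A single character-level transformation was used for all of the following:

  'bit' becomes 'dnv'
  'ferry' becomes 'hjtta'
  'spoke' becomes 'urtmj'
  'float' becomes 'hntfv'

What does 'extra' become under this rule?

The shift depends on letter class: consonant b→d is +2, but vowel i→n is +5. The rule splits by letter class: vowels +5, consonants +2.
On extra: e(vowel)+5=j, x(cons)+2=z, t(cons)+2=v, r(cons)+2=t, a(vowel)+5=f.

jzvtf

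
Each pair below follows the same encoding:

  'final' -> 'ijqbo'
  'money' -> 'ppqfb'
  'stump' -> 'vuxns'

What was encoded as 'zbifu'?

Shifts by position in final: pos 0: f→i (+3), pos 1: i→j (+1), pos 2: n→q (+3), pos 3: a→b (+1) — repeating every 2. The shifts repeat in a cycle of length 2: positions 0,1,… shift by +3, +1, then the pattern repeats.
Decoding zbifu: z−3=w, b−1=a, i−3=f, f−1=e, u−3=r.

wafer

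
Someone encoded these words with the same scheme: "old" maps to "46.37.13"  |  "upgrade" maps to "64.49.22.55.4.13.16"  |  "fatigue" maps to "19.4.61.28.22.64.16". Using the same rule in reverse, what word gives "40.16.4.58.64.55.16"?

measure

o(#15)→46 and l(#12)→37: differences scale by 3, so n = 3·pos + 1. The formula is n = 3×(alphabet index, a=1) + 1.
Undoing it on 40.16.4.58.64.55.16: 40→(40−1)÷3=13=m, 16→(16−1)÷3=5=e, 4→(4−1)÷3=1=a, 58→(58−1)÷3=19=s, 64→(64−1)÷3=21=u, 55→(55−1)÷3=18=r, 16→(16−1)÷3=5=e.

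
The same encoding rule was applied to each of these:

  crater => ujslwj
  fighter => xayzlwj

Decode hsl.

Compare letters: c→u is +18, r→j is +18, a→s is +18 — a constant shift. This is a Caesar cipher with shift 18.
Undoing it on hsl: h−18=p, s−18=a, l−18=t.

pat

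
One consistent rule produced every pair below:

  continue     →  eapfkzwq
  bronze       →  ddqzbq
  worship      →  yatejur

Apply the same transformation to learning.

Shifts by position in continue: pos 0: c→e (+2), pos 1: o→a (+12), pos 2: n→p (+2), pos 3: t→f (+12) — repeating every 2. It's a Vigenère-style cipher with numeric key [2,12]: position i shifts by key[i mod 2].
For learning: l+2=n, e+12=q, a+2=c, r+12=d, n+2=p, i+12=u, n+2=p, g+12=s.

nqcdpups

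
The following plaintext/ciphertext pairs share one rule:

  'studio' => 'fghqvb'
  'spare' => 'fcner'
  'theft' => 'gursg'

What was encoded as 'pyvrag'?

Compare letters: s→f is +13, t→g is +13, u→h is +13 — a constant shift. Every letter moves 13 places later in the alphabet, wrapping around z→a.
Reversing it on pyvrag: p−13=c, y−13=l, v−13=i, r−13=e, a−13=n, g−13=t.

client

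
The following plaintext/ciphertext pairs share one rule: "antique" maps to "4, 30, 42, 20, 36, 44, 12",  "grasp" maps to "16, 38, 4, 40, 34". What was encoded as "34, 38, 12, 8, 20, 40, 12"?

precise

With a=1..z=26, the number is 2·pos + 2.
Decoding 34, 38, 12, 8, 20, 40, 12: 34→(34−2)÷2=16=p, 38→(38−2)÷2=18=r, 12→(12−2)÷2=5=e, 8→(8−2)÷2=3=c, 20→(20−2)÷2=9=i, 40→(40−2)÷2=19=s, 12→(12−2)÷2=5=e.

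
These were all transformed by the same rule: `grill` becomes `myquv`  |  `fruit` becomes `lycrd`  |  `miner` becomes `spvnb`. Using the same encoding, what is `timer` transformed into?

zpunb

In grill: g→m is +6, r→y is +7, i→q is +8, l→u is +9 — the shift increases by 1 each position. Each letter shifts forward by (position + 6), i.e. 6, 7, 8, … — the shift grows by one for each successive letter.
For timer: t+6=z, i+7=p, m+8=u, e+9=n, r+10=b.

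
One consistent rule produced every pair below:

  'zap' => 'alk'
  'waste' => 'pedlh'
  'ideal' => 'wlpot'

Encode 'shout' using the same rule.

efzsd

The output letters match the input read backwards, each shifted +11: zap reversed is paz. Two steps: reverse the string, then apply a Caesar shift of +11.
For shout: reverse → tuohs; then shift: t+11=e, u+11=f, o+11=z, h+11=s, s+11=d.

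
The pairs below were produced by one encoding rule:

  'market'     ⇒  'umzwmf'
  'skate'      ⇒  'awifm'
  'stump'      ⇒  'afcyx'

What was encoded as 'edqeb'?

It's a Vigenère-style cipher with numeric key [8,12]: position i shifts by key[i mod 2].
Decoding edqeb: e−8=w, d−12=r, q−8=i, e−12=s, b−8=t.

wrist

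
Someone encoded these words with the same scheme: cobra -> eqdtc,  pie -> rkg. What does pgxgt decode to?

Compare letters: c→e is +2, o→q is +2, b→d is +2 — a constant shift. This is a Caesar cipher with shift 2.
Reversing it on pgxgt: p−2=n, g−2=e, x−2=v, g−2=e, t−2=r.

never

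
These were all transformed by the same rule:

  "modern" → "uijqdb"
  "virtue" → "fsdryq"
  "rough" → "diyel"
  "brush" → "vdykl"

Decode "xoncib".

falcon

m(12)→u(20) and o(14)→i(8) fit y≡7x+14 (mod 26); the inverse of 7 mod 26 is 15. This is an affine cipher: with a=0,…,z=25, each position x becomes (7x+14) mod 26.
Undoing it on xoncib: x(23)→15·(23−14)≡5=f; o(14)→15·(14−14)≡0=a; n(13)→15·(13−14)≡11=l; c(2)→15·(2−14)≡2=c; i(8)→15·(8−14)≡14=o; b(1)→15·(1−14)≡13=n (all mod 26).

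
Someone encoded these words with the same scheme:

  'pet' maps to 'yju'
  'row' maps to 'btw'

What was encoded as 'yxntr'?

The output letters match the input read backwards, each shifted +5: pet reversed is tep. Two steps: reverse the string, then apply a Caesar shift of +5.
Decoding yxntr: shift back: y−5=t, x−5=s, n−5=i, t−5=o, r−5=m → tsiom; then reverse → moist.

moist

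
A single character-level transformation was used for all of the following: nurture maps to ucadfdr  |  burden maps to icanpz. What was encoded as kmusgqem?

Each letter shifts forward by (position + 7), i.e. 7, 8, 9, … — the shift grows by one for each successive letter.
Undoing it on kmusgqem: k−7=d, m−8=e, u−9=l, s−10=i, g−11=v, q−12=e, e−13=r, m−14=y.

delivery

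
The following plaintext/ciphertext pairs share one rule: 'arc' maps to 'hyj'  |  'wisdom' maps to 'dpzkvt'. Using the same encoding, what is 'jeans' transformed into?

This is a Caesar cipher with shift 7.
On jeans: j+7=q, e+7=l, a+7=h, n+7=u, s+7=z.

qlhuz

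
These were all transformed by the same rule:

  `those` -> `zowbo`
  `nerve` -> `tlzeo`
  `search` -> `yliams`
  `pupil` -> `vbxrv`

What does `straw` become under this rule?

In those: t→z is +6, h→o is +7, o→w is +8, s→b is +9 — the shift increases by 1 each position. Each letter shifts forward by (position + 6), i.e. 6, 7, 8, … — the shift grows by one for each successive letter.
On straw: s+6=y, t+7=a, r+8=z, a+9=j, w+10=g.

yazjg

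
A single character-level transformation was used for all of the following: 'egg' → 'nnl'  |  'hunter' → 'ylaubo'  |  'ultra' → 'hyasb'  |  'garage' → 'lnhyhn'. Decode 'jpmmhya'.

The output letters match the input read backwards, each shifted +7: egg reversed is gge. Two steps: reverse the string, then apply a Caesar shift of +7.
Reversing it on jpmmhya: shift back: j−7=c, p−7=i, m−7=f, m−7=f, h−7=a, y−7=r, a−7=t → ciffart; then reverse → traffic.

traffic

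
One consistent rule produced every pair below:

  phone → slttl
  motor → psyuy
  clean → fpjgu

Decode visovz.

In phone: p→s is +3, h→l is +4, o→t is +5, n→t is +6 — the shift increases by 1 each position. Letter i (0-indexed) is shifted by i+3, so successive shifts are 3, 4, 5, ….
Decoding visovz: v−3=s, i−4=e, s−5=n, o−6=i, v−7=o, z−8=r.

senior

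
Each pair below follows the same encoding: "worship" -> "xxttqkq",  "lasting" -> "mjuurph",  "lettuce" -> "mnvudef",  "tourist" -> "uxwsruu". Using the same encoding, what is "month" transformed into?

nxpuq

A repeating key of period 3 is used — shifts +1, +9, +2 over and over.
Applying it to month: m+1=n, o+9=x, n+2=p, t+1=u, h+9=q.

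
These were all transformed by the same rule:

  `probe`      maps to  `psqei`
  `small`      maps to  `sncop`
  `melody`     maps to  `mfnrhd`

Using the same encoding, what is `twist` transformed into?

txkvx

Letter i (0-indexed) is shifted by i+0, so successive shifts are 0, 1, 2, ….
On twist: t+0=t, w+1=x, i+2=k, s+3=v, t+4=x.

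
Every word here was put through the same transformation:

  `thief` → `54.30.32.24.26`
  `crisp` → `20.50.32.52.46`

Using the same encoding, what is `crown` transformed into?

The formula is n = 2×(alphabet index, a=1) + 14.
For crown: c=3→20, r=18→50, o=15→44, w=23→60, n=14→42.

20.50.44.60.42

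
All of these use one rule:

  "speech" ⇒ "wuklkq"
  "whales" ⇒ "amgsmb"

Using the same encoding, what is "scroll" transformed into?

In speech: s→w is +4, p→u is +5, e→k is +6, e→l is +7 — the shift increases by 1 each position. The shift increases by 1 at each position, starting from +4: 4, 5, 6, ….
Applying it to scroll: s+4=w, c+5=h, r+6=x, o+7=v, l+8=t, l+9=u.

whxvtu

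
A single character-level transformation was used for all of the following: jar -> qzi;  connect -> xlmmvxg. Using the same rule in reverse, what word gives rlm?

Each pair mirrors across the alphabet (j↔q, a↔z, r↔i): positions sum to 25. Each letter is replaced by its mirror in the alphabet: a↔z, b↔y, c↔x, and so on (the Atbash cipher).
Reversing it on rlm: r↔i, l↔o, m↔n.

ion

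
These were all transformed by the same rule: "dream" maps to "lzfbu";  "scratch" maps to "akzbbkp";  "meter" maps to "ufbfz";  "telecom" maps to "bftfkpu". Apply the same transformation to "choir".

Two shifts are in play — +1 for a/e/i/o/u, +8 for every other letter.
Applying it to choir: c(cons)+8=k, h(cons)+8=p, o(vowel)+1=p, i(vowel)+1=j, r(cons)+8=z.

kppjz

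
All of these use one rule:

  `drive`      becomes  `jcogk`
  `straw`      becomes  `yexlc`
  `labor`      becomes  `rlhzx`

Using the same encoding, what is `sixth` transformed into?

Shifts by position in drive: pos 0: d→j (+6), pos 1: r→c (+11), pos 2: i→o (+6), pos 3: v→g (+11) — repeating every 2. A repeating key of period 2 is used — shifts +6, +11 over and over.
Applying it to sixth: s+6=y, i+11=t, x+6=d, t+11=e, h+6=n.

ytden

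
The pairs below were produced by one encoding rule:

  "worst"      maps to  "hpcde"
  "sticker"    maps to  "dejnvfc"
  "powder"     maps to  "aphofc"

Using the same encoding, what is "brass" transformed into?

The rule splits by letter class: vowels +1, consonants +11.
Applying it to brass: b(cons)+11=m, r(cons)+11=c, a(vowel)+1=b, s(cons)+11=d, s(cons)+11=d.

mcbdd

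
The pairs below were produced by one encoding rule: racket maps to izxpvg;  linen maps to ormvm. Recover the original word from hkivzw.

spread

Each pair mirrors across the alphabet (r↔i, a↔z, c↔x): positions sum to 25. Letters are reflected about the middle of the alphabet (position → 25−position): Atbash.
Decoding hkivzw: h↔s, k↔p, i↔r, v↔e, z↔a, w↔d.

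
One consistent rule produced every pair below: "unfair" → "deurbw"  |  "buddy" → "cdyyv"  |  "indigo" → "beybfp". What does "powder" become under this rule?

u(20)→d(3) and n(13)→e(4) fit y≡11x+17 (mod 26); the inverse of 11 mod 26 is 19. This is an affine cipher: with a=0,…,z=25, each position x becomes (11x+17) mod 26.
For powder: p(15)→11·15+17≡0=a; o(14)→11·14+17≡15=p; w(22)→11·22+17≡25=z; d(3)→11·3+17≡24=y; e(4)→11·4+17≡9=j; r(17)→11·17+17≡22=w (all mod 26).

apzyjw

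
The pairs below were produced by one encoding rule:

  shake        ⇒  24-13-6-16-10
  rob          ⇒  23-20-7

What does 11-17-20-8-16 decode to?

s is letter #19 and maps to 24: an offset of 5. The number is (letter's place in the alphabet, a=1) + 5.
Decoding 11-17-20-8-16: 11→(11−5)÷1=6=f, 17→(17−5)÷1=12=l, 20→(20−5)÷1=15=o, 8→(8−5)÷1=3=c, 16→(16−5)÷1=11=k.

flock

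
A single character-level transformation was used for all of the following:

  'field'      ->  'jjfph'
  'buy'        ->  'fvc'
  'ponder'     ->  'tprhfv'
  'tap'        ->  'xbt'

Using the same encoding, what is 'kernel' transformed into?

ofvrfp

The shift depends on letter class: consonant f→j is +4, but vowel i→j is +1. The rule splits by letter class: vowels +1, consonants +4.
On kernel: k(cons)+4=o, e(vowel)+1=f, r(cons)+4=v, n(cons)+4=r, e(vowel)+1=f, l(cons)+4=p.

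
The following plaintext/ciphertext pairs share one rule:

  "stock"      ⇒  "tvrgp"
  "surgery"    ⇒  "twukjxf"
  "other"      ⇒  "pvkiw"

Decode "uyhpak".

twelve

In stock: s→t is +1, t→v is +2, o→r is +3, c→g is +4 — the shift increases by 1 each position. Letter i (0-indexed) is shifted by i+1, so successive shifts are 1, 2, 3, ….
Reversing it on uyhpak: u−1=t, y−2=w, h−3=e, p−4=l, a−5=v, k−6=e.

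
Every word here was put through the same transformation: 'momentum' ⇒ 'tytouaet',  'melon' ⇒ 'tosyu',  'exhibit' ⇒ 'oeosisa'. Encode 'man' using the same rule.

tku

The shift depends on letter class: consonant m→t is +7, but vowel o→y is +10. Two shifts are in play — +10 for a/e/i/o/u, +7 for every other letter.
On man: m(cons)+7=t, a(vowel)+10=k, n(cons)+7=u.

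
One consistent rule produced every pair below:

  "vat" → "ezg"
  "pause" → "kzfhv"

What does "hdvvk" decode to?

Each pair mirrors across the alphabet (v↔e, a↔z, t↔g): positions sum to 25. Letters are reflected about the middle of the alphabet (position → 25−position): Atbash.
Undoing it on hdvvk: h↔s, d↔w, v↔e, v↔e, k↔p.

sweep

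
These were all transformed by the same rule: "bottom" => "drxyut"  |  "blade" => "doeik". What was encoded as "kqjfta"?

infant

In bottom: b→d is +2, o→r is +3, t→x is +4, t→y is +5 — the shift increases by 1 each position. Each letter shifts forward by (position + 2), i.e. 2, 3, 4, … — the shift grows by one for each successive letter.
Undoing it on kqjfta: k−2=i, q−3=n, j−4=f, f−5=a, t−6=n, a−7=t.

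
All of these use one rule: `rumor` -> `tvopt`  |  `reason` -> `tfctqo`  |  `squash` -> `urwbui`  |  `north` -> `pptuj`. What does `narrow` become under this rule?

The shifts repeat in a cycle of length 2: positions 0,1,… shift by +2, +1, then the pattern repeats.
Applying it to narrow: n+2=p, a+1=b, r+2=t, r+1=s, o+2=q, w+1=x.

pbtsqx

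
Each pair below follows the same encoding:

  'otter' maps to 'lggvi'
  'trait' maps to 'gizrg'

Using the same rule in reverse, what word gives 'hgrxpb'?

sticky

Each pair mirrors across the alphabet (o↔l, t↔g, t↔g): positions sum to 25. This is the alphabet-reversal cipher (Atbash): a becomes z, b becomes y, etc.
Reversing it on hgrxpb: h↔s, g↔t, r↔i, x↔c, p↔k, b↔y.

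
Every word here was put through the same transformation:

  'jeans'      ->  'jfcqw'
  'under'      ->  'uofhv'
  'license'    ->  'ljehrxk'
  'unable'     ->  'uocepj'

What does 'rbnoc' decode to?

rally

In jeans: j→j is +0, e→f is +1, a→c is +2, n→q is +3 — the shift increases by 1 each position. Letter i (0-indexed) is shifted by i+0, so successive shifts are 0, 1, 2, ….
Decoding rbnoc: r−0=r, b−1=a, n−2=l, o−3=l, c−4=y.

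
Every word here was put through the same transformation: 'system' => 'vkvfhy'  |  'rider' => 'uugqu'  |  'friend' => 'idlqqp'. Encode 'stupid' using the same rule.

vfxblp

Shifts by position in system: pos 0: s→v (+3), pos 1: y→k (+12), pos 2: s→v (+3), pos 3: t→f (+12) — repeating every 2. A repeating key of period 2 is used — shifts +3, +12 over and over.
On stupid: s+3=v, t+12=f, u+3=x, p+12=b, i+3=l, d+12=p.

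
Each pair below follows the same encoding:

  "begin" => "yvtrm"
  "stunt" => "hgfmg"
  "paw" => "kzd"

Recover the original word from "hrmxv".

since

Each pair mirrors across the alphabet (b↔y, e↔v, g↔t): positions sum to 25. Each letter is replaced by its mirror in the alphabet: a↔z, b↔y, c↔x, and so on (the Atbash cipher).
Decoding hrmxv: h↔s, r↔i, m↔n, x↔c, v↔e.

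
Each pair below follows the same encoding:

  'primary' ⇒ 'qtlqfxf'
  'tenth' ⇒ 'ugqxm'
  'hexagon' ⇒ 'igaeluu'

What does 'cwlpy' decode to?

built

In primary: p→q is +1, r→t is +2, i→l is +3, m→q is +4 — the shift increases by 1 each position. Each letter shifts forward by (position + 1), i.e. 1, 2, 3, … — the shift grows by one for each successive letter.
Reversing it on cwlpy: c−1=b, w−2=u, l−3=i, p−4=l, y−5=t.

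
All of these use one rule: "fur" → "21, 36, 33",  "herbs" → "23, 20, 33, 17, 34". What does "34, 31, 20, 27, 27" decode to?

f is letter #6 and maps to 21: an offset of 15. Letters become their 1-based position plus 15 (so a→16, b→17, …).
Reversing it on 34, 31, 20, 27, 27: 34→(34−15)÷1=19=s, 31→(31−15)÷1=16=p, 20→(20−15)÷1=5=e, 27→(27−15)÷1=12=l, 27→(27−15)÷1=12=l.

spell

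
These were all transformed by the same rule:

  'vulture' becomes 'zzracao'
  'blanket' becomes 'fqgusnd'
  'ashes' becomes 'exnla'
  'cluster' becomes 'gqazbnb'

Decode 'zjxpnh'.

In vulture: v→z is +4, u→z is +5, l→r is +6, t→a is +7 — the shift increases by 1 each position. The shift increases by 1 at each position, starting from +4: 4, 5, 6, ….
Decoding zjxpnh: z−4=v, j−5=e, x−6=r, p−7=i, n−8=f, h−9=y.

verify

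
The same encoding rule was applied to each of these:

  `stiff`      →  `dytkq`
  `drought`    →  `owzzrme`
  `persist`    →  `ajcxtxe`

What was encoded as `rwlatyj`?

A repeating key of period 2 is used — shifts +11, +5 over and over.
Reversing it on rwlatyj: r−11=g, w−5=r, l−11=a, a−5=v, t−11=i, y−5=t, j−11=y.

gravity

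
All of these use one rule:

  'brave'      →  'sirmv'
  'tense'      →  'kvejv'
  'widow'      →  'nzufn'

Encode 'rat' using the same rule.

irk

Compare letters: b→s is +17, r→i is +17, a→r is +17 — a constant shift. This is a Caesar cipher with shift 17.
Applying it to rat: r+17=i, a+17=r, t+17=k.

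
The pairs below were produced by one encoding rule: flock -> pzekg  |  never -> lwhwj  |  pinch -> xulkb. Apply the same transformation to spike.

f(5)→p(15) and l(11)→z(25) fit y≡19x+24 (mod 26); the inverse of 19 mod 26 is 11. This is an affine cipher: with a=0,…,z=25, each position x becomes (19x+24) mod 26.
For spike: s(18)→19·18+24≡2=c; p(15)→19·15+24≡23=x; i(8)→19·8+24≡20=u; k(10)→19·10+24≡6=g; e(4)→19·4+24≡22=w (all mod 26).

cxugw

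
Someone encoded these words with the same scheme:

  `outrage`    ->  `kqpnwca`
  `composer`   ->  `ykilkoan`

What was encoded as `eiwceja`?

Every letter moves 22 places later in the alphabet, wrapping around z→a.
Reversing it on eiwceja: e−22=i, i−22=m, w−22=a, c−22=g, e−22=i, j−22=n, a−22=e.

imagine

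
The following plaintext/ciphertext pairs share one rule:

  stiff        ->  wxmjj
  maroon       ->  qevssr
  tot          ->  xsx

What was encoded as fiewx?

beast

This is a Caesar cipher with shift 4.
Decoding fiewx: f−4=b, i−4=e, e−4=a, w−4=s, x−4=t.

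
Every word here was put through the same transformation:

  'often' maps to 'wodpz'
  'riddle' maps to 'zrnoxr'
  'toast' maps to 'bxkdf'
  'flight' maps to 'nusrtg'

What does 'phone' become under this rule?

In often: o→w is +8, f→o is +9, t→d is +10, e→p is +11 — the shift increases by 1 each position. Letter i (0-indexed) is shifted by i+8, so successive shifts are 8, 9, 10, ….
For phone: p+8=x, h+9=q, o+10=y, n+11=y, e+12=q.

xqyyq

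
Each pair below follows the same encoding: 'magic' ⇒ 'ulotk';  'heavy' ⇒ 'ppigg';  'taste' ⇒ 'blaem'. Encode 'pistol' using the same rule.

A repeating key of period 2 is used — shifts +8, +11 over and over.
On pistol: p+8=x, i+11=t, s+8=a, t+11=e, o+8=w, l+11=w.

xtaeww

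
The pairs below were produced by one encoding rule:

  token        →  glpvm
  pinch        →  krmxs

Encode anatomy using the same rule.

zmzglnb

Letters are reflected about the middle of the alphabet (position → 25−position): Atbash.
For anatomy: a↔z, n↔m, a↔z, t↔g, o↔l, m↔n, y↔b.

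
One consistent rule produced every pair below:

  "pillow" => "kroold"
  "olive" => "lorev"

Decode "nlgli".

Each pair mirrors across the alphabet (p↔k, i↔r, l↔o): positions sum to 25. This is the alphabet-reversal cipher (Atbash): a becomes z, b becomes y, etc.
Undoing it on nlgli: n↔m, l↔o, g↔t, l↔o, i↔r.

motor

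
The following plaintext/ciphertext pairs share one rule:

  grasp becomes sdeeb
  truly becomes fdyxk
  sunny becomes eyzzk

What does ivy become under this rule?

The shift depends on letter class: consonant g→s is +12, but vowel a→e is +4. Vowels shift forward by 4 and consonants shift forward by 12.
Applying it to ivy: i(vowel)+4=m, v(cons)+12=h, y(cons)+12=k.

mhk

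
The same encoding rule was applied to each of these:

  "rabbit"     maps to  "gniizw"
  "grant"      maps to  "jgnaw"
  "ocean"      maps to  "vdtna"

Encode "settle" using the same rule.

btwwkt

r(17)→g(6) and a(0)→n(13) fit y≡21x+13 (mod 26); the inverse of 21 mod 26 is 5. This is an affine cipher: with a=0,…,z=25, each position x becomes (21x+13) mod 26.
On settle: s(18)→21·18+13≡1=b; e(4)→21·4+13≡19=t; t(19)→21·19+13≡22=w; t(19)→21·19+13≡22=w; l(11)→21·11+13≡10=k; e(4)→21·4+13≡19=t (all mod 26).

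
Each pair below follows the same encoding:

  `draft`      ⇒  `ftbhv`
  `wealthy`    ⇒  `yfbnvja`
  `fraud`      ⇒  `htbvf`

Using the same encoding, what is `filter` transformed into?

The shift depends on letter class: consonant d→f is +2, but vowel a→b is +1. The rule splits by letter class: vowels +1, consonants +2.
On filter: f(cons)+2=h, i(vowel)+1=j, l(cons)+2=n, t(cons)+2=v, e(vowel)+1=f, r(cons)+2=t.

hjnvft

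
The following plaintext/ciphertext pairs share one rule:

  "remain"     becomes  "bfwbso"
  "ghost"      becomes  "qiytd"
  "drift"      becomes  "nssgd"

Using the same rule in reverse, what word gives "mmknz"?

clamp

Shifts by position in remain: pos 0: r→b (+10), pos 1: e→f (+1), pos 2: m→w (+10), pos 3: a→b (+1) — repeating every 2. A repeating key of period 2 is used — shifts +10, +1 over and over.
Reversing it on mmknz: m−10=c, m−1=l, k−10=a, n−1=m, z−10=p.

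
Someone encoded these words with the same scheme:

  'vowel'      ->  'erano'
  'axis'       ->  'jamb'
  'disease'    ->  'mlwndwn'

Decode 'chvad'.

terra

A repeating key of period 3 is used — shifts +9, +3, +4 over and over.
Undoing it on chvad: c−9=t, h−3=e, v−4=r, a−9=r, d−3=a.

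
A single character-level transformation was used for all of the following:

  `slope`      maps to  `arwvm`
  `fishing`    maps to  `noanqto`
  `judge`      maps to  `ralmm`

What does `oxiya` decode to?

It's a Vigenère-style cipher with numeric key [8,6]: position i shifts by key[i mod 2].
Undoing it on oxiya: o−8=g, x−6=r, i−8=a, y−6=s, a−8=s.

grass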